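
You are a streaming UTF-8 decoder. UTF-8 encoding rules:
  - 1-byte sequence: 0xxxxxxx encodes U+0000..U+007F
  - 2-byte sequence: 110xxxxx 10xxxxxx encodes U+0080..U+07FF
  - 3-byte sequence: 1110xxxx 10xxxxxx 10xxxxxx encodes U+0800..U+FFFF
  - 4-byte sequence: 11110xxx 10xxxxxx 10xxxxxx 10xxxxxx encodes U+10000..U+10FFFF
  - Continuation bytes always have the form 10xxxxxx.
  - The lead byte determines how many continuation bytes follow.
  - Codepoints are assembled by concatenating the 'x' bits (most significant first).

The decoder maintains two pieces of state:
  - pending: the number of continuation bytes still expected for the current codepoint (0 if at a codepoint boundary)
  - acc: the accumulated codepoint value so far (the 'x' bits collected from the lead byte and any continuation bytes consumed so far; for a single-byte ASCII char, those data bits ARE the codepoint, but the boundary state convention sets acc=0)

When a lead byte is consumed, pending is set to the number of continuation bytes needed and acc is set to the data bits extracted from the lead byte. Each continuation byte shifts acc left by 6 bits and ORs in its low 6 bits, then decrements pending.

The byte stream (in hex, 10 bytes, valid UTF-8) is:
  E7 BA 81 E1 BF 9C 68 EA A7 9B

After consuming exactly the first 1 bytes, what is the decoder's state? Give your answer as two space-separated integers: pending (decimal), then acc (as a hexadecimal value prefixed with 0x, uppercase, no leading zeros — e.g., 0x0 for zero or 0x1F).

Byte[0]=E7: 3-byte lead. pending=2, acc=0x7

Answer: 2 0x7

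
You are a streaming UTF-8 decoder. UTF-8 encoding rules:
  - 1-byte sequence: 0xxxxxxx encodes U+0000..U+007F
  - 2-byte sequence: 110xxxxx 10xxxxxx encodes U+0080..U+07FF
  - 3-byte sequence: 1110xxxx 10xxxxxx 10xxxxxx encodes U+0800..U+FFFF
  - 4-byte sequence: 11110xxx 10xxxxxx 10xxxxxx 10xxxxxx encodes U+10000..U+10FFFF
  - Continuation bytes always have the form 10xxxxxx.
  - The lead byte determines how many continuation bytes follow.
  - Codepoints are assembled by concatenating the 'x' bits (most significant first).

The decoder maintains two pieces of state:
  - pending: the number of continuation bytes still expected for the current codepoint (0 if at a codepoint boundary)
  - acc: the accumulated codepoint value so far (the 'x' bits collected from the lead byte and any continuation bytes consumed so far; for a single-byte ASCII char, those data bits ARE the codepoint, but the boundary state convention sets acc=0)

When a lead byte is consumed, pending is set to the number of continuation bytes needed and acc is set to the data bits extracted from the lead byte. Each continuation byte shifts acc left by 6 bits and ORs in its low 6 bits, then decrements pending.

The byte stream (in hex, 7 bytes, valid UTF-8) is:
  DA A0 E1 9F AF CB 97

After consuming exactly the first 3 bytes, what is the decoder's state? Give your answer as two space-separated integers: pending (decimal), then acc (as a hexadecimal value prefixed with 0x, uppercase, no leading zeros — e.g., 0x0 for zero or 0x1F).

Answer: 2 0x1

Derivation:
Byte[0]=DA: 2-byte lead. pending=1, acc=0x1A
Byte[1]=A0: continuation. acc=(acc<<6)|0x20=0x6A0, pending=0
Byte[2]=E1: 3-byte lead. pending=2, acc=0x1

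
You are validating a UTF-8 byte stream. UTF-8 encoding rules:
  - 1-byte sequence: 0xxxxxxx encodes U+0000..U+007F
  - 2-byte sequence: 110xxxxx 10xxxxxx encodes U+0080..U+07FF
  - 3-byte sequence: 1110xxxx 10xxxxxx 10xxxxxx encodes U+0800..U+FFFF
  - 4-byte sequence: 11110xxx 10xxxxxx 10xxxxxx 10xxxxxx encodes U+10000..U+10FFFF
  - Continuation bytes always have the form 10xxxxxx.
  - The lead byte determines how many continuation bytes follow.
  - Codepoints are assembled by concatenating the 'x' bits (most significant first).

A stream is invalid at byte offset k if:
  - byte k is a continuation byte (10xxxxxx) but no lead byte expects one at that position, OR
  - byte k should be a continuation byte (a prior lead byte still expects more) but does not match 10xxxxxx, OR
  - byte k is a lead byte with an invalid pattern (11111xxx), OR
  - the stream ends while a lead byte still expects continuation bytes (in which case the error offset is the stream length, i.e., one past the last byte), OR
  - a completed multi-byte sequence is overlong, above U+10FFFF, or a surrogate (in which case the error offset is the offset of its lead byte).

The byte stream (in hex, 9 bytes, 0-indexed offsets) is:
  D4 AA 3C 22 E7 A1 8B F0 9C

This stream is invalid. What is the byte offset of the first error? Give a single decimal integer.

Answer: 9

Derivation:
Byte[0]=D4: 2-byte lead, need 1 cont bytes. acc=0x14
Byte[1]=AA: continuation. acc=(acc<<6)|0x2A=0x52A
Completed: cp=U+052A (starts at byte 0)
Byte[2]=3C: 1-byte ASCII. cp=U+003C
Byte[3]=22: 1-byte ASCII. cp=U+0022
Byte[4]=E7: 3-byte lead, need 2 cont bytes. acc=0x7
Byte[5]=A1: continuation. acc=(acc<<6)|0x21=0x1E1
Byte[6]=8B: continuation. acc=(acc<<6)|0x0B=0x784B
Completed: cp=U+784B (starts at byte 4)
Byte[7]=F0: 4-byte lead, need 3 cont bytes. acc=0x0
Byte[8]=9C: continuation. acc=(acc<<6)|0x1C=0x1C
Byte[9]: stream ended, expected continuation. INVALID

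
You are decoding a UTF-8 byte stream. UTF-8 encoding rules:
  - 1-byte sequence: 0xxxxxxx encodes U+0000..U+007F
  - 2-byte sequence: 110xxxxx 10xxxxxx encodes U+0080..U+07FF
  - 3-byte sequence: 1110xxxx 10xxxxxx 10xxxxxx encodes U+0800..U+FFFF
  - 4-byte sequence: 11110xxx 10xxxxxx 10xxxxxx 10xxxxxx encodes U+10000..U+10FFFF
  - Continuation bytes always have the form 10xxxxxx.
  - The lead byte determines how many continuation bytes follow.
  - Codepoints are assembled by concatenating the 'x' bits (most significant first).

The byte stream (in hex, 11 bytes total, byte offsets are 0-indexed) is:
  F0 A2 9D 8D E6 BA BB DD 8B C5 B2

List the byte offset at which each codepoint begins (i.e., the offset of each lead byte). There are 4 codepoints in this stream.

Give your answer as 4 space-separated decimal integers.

Answer: 0 4 7 9

Derivation:
Byte[0]=F0: 4-byte lead, need 3 cont bytes. acc=0x0
Byte[1]=A2: continuation. acc=(acc<<6)|0x22=0x22
Byte[2]=9D: continuation. acc=(acc<<6)|0x1D=0x89D
Byte[3]=8D: continuation. acc=(acc<<6)|0x0D=0x2274D
Completed: cp=U+2274D (starts at byte 0)
Byte[4]=E6: 3-byte lead, need 2 cont bytes. acc=0x6
Byte[5]=BA: continuation. acc=(acc<<6)|0x3A=0x1BA
Byte[6]=BB: continuation. acc=(acc<<6)|0x3B=0x6EBB
Completed: cp=U+6EBB (starts at byte 4)
Byte[7]=DD: 2-byte lead, need 1 cont bytes. acc=0x1D
Byte[8]=8B: continuation. acc=(acc<<6)|0x0B=0x74B
Completed: cp=U+074B (starts at byte 7)
Byte[9]=C5: 2-byte lead, need 1 cont bytes. acc=0x5
Byte[10]=B2: continuation. acc=(acc<<6)|0x32=0x172
Completed: cp=U+0172 (starts at byte 9)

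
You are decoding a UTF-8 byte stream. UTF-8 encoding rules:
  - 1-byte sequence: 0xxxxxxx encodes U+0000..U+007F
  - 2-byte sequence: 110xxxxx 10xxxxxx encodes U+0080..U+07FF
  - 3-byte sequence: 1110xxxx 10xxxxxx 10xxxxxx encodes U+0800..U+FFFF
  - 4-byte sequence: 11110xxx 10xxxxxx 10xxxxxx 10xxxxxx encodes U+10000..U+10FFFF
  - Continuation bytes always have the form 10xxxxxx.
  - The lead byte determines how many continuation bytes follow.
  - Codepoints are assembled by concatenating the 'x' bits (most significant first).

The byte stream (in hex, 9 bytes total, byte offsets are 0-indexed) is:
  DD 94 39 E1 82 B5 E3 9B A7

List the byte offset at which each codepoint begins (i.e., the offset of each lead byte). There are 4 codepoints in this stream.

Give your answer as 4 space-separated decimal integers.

Answer: 0 2 3 6

Derivation:
Byte[0]=DD: 2-byte lead, need 1 cont bytes. acc=0x1D
Byte[1]=94: continuation. acc=(acc<<6)|0x14=0x754
Completed: cp=U+0754 (starts at byte 0)
Byte[2]=39: 1-byte ASCII. cp=U+0039
Byte[3]=E1: 3-byte lead, need 2 cont bytes. acc=0x1
Byte[4]=82: continuation. acc=(acc<<6)|0x02=0x42
Byte[5]=B5: continuation. acc=(acc<<6)|0x35=0x10B5
Completed: cp=U+10B5 (starts at byte 3)
Byte[6]=E3: 3-byte lead, need 2 cont bytes. acc=0x3
Byte[7]=9B: continuation. acc=(acc<<6)|0x1B=0xDB
Byte[8]=A7: continuation. acc=(acc<<6)|0x27=0x36E7
Completed: cp=U+36E7 (starts at byte 6)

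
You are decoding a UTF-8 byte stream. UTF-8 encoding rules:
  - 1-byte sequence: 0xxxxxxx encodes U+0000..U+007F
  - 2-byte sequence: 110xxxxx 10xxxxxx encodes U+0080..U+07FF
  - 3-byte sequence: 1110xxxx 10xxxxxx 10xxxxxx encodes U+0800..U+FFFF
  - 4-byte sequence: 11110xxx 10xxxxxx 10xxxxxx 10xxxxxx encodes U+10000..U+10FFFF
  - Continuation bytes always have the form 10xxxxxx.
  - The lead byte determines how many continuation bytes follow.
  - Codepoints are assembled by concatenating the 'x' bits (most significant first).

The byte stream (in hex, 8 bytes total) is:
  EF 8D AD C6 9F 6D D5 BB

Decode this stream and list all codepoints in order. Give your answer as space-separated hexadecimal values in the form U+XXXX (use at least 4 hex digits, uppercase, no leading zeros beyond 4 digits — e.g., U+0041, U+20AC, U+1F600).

Answer: U+F36D U+019F U+006D U+057B

Derivation:
Byte[0]=EF: 3-byte lead, need 2 cont bytes. acc=0xF
Byte[1]=8D: continuation. acc=(acc<<6)|0x0D=0x3CD
Byte[2]=AD: continuation. acc=(acc<<6)|0x2D=0xF36D
Completed: cp=U+F36D (starts at byte 0)
Byte[3]=C6: 2-byte lead, need 1 cont bytes. acc=0x6
Byte[4]=9F: continuation. acc=(acc<<6)|0x1F=0x19F
Completed: cp=U+019F (starts at byte 3)
Byte[5]=6D: 1-byte ASCII. cp=U+006D
Byte[6]=D5: 2-byte lead, need 1 cont bytes. acc=0x15
Byte[7]=BB: continuation. acc=(acc<<6)|0x3B=0x57B
Completed: cp=U+057B (starts at byte 6)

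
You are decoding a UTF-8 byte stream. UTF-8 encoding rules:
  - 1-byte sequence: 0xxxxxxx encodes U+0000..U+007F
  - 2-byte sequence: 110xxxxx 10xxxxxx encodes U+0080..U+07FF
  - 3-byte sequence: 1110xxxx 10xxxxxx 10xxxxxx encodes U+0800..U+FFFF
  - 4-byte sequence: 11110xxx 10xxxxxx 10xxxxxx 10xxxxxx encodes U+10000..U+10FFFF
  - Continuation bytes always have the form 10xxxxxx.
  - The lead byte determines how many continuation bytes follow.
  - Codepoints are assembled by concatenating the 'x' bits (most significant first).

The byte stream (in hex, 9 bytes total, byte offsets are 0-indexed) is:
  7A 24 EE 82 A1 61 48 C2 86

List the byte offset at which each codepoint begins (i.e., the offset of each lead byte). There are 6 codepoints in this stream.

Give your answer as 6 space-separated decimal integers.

Byte[0]=7A: 1-byte ASCII. cp=U+007A
Byte[1]=24: 1-byte ASCII. cp=U+0024
Byte[2]=EE: 3-byte lead, need 2 cont bytes. acc=0xE
Byte[3]=82: continuation. acc=(acc<<6)|0x02=0x382
Byte[4]=A1: continuation. acc=(acc<<6)|0x21=0xE0A1
Completed: cp=U+E0A1 (starts at byte 2)
Byte[5]=61: 1-byte ASCII. cp=U+0061
Byte[6]=48: 1-byte ASCII. cp=U+0048
Byte[7]=C2: 2-byte lead, need 1 cont bytes. acc=0x2
Byte[8]=86: continuation. acc=(acc<<6)|0x06=0x86
Completed: cp=U+0086 (starts at byte 7)

Answer: 0 1 2 5 6 7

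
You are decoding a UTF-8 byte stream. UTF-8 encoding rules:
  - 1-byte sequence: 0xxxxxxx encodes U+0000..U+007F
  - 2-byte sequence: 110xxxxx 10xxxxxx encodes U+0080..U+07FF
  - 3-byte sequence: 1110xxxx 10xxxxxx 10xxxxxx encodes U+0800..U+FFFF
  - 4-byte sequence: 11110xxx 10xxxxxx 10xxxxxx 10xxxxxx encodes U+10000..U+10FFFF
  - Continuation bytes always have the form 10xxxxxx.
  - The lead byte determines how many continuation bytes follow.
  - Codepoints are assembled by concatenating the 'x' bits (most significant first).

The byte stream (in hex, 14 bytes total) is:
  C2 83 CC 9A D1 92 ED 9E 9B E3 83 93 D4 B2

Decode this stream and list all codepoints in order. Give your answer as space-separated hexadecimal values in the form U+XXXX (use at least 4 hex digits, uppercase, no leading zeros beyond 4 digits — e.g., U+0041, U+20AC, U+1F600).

Byte[0]=C2: 2-byte lead, need 1 cont bytes. acc=0x2
Byte[1]=83: continuation. acc=(acc<<6)|0x03=0x83
Completed: cp=U+0083 (starts at byte 0)
Byte[2]=CC: 2-byte lead, need 1 cont bytes. acc=0xC
Byte[3]=9A: continuation. acc=(acc<<6)|0x1A=0x31A
Completed: cp=U+031A (starts at byte 2)
Byte[4]=D1: 2-byte lead, need 1 cont bytes. acc=0x11
Byte[5]=92: continuation. acc=(acc<<6)|0x12=0x452
Completed: cp=U+0452 (starts at byte 4)
Byte[6]=ED: 3-byte lead, need 2 cont bytes. acc=0xD
Byte[7]=9E: continuation. acc=(acc<<6)|0x1E=0x35E
Byte[8]=9B: continuation. acc=(acc<<6)|0x1B=0xD79B
Completed: cp=U+D79B (starts at byte 6)
Byte[9]=E3: 3-byte lead, need 2 cont bytes. acc=0x3
Byte[10]=83: continuation. acc=(acc<<6)|0x03=0xC3
Byte[11]=93: continuation. acc=(acc<<6)|0x13=0x30D3
Completed: cp=U+30D3 (starts at byte 9)
Byte[12]=D4: 2-byte lead, need 1 cont bytes. acc=0x14
Byte[13]=B2: continuation. acc=(acc<<6)|0x32=0x532
Completed: cp=U+0532 (starts at byte 12)

Answer: U+0083 U+031A U+0452 U+D79B U+30D3 U+0532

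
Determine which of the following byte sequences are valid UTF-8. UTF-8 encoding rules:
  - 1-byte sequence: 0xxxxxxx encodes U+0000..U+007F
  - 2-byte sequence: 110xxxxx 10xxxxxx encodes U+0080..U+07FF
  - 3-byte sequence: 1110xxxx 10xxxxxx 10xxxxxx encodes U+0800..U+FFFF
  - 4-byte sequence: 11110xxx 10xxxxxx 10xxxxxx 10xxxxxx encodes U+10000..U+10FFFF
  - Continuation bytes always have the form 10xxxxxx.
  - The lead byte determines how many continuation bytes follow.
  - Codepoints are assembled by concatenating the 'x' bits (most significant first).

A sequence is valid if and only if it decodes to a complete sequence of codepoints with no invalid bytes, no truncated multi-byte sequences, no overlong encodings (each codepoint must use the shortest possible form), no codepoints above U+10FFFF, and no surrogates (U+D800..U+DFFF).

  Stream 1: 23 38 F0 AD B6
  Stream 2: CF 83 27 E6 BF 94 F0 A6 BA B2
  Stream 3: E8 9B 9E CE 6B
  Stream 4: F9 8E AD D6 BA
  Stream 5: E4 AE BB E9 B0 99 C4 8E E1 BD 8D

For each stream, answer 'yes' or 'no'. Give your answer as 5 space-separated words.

Stream 1: error at byte offset 5. INVALID
Stream 2: decodes cleanly. VALID
Stream 3: error at byte offset 4. INVALID
Stream 4: error at byte offset 0. INVALID
Stream 5: decodes cleanly. VALID

Answer: no yes no no yes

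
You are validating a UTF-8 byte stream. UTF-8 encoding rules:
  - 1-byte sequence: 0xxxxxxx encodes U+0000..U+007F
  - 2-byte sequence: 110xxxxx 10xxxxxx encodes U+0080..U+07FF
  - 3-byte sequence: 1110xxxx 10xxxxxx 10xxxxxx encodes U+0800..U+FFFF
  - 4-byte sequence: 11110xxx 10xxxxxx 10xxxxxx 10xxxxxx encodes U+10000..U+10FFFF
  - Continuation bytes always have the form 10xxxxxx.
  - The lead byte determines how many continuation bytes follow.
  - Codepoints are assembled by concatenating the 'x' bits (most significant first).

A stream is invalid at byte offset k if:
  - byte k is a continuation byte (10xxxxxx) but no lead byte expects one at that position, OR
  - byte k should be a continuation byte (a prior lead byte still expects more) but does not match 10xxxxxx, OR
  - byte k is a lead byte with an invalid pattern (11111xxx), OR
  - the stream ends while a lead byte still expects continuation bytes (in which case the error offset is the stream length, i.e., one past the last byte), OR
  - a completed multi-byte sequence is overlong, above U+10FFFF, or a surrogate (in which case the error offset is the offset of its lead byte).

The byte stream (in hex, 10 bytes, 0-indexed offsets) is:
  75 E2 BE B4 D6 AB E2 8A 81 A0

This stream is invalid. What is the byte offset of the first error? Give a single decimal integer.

Answer: 9

Derivation:
Byte[0]=75: 1-byte ASCII. cp=U+0075
Byte[1]=E2: 3-byte lead, need 2 cont bytes. acc=0x2
Byte[2]=BE: continuation. acc=(acc<<6)|0x3E=0xBE
Byte[3]=B4: continuation. acc=(acc<<6)|0x34=0x2FB4
Completed: cp=U+2FB4 (starts at byte 1)
Byte[4]=D6: 2-byte lead, need 1 cont bytes. acc=0x16
Byte[5]=AB: continuation. acc=(acc<<6)|0x2B=0x5AB
Completed: cp=U+05AB (starts at byte 4)
Byte[6]=E2: 3-byte lead, need 2 cont bytes. acc=0x2
Byte[7]=8A: continuation. acc=(acc<<6)|0x0A=0x8A
Byte[8]=81: continuation. acc=(acc<<6)|0x01=0x2281
Completed: cp=U+2281 (starts at byte 6)
Byte[9]=A0: INVALID lead byte (not 0xxx/110x/1110/11110)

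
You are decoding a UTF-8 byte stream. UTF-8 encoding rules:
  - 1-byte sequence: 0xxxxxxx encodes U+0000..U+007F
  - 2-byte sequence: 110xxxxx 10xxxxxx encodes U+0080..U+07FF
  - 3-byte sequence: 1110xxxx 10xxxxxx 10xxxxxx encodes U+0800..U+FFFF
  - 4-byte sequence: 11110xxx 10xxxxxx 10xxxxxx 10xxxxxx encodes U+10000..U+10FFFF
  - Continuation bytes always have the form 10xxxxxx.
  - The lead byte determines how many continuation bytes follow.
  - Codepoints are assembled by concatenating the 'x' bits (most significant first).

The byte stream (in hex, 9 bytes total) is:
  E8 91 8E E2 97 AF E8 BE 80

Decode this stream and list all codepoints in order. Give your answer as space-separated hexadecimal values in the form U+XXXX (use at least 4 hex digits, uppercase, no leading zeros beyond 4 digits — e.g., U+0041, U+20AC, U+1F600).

Byte[0]=E8: 3-byte lead, need 2 cont bytes. acc=0x8
Byte[1]=91: continuation. acc=(acc<<6)|0x11=0x211
Byte[2]=8E: continuation. acc=(acc<<6)|0x0E=0x844E
Completed: cp=U+844E (starts at byte 0)
Byte[3]=E2: 3-byte lead, need 2 cont bytes. acc=0x2
Byte[4]=97: continuation. acc=(acc<<6)|0x17=0x97
Byte[5]=AF: continuation. acc=(acc<<6)|0x2F=0x25EF
Completed: cp=U+25EF (starts at byte 3)
Byte[6]=E8: 3-byte lead, need 2 cont bytes. acc=0x8
Byte[7]=BE: continuation. acc=(acc<<6)|0x3E=0x23E
Byte[8]=80: continuation. acc=(acc<<6)|0x00=0x8F80
Completed: cp=U+8F80 (starts at byte 6)

Answer: U+844E U+25EF U+8F80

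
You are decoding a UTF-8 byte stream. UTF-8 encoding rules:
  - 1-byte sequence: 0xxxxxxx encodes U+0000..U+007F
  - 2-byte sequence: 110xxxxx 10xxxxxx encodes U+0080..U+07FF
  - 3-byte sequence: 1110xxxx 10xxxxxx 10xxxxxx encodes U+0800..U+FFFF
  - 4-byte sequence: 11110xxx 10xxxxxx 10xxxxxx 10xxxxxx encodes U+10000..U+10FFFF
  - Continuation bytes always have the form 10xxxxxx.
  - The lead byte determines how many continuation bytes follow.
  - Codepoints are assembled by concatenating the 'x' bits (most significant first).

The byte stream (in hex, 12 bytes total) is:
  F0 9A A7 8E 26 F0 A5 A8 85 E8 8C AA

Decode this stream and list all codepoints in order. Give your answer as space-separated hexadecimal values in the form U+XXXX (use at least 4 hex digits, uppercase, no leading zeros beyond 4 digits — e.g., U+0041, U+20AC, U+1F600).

Byte[0]=F0: 4-byte lead, need 3 cont bytes. acc=0x0
Byte[1]=9A: continuation. acc=(acc<<6)|0x1A=0x1A
Byte[2]=A7: continuation. acc=(acc<<6)|0x27=0x6A7
Byte[3]=8E: continuation. acc=(acc<<6)|0x0E=0x1A9CE
Completed: cp=U+1A9CE (starts at byte 0)
Byte[4]=26: 1-byte ASCII. cp=U+0026
Byte[5]=F0: 4-byte lead, need 3 cont bytes. acc=0x0
Byte[6]=A5: continuation. acc=(acc<<6)|0x25=0x25
Byte[7]=A8: continuation. acc=(acc<<6)|0x28=0x968
Byte[8]=85: continuation. acc=(acc<<6)|0x05=0x25A05
Completed: cp=U+25A05 (starts at byte 5)
Byte[9]=E8: 3-byte lead, need 2 cont bytes. acc=0x8
Byte[10]=8C: continuation. acc=(acc<<6)|0x0C=0x20C
Byte[11]=AA: continuation. acc=(acc<<6)|0x2A=0x832A
Completed: cp=U+832A (starts at byte 9)

Answer: U+1A9CE U+0026 U+25A05 U+832A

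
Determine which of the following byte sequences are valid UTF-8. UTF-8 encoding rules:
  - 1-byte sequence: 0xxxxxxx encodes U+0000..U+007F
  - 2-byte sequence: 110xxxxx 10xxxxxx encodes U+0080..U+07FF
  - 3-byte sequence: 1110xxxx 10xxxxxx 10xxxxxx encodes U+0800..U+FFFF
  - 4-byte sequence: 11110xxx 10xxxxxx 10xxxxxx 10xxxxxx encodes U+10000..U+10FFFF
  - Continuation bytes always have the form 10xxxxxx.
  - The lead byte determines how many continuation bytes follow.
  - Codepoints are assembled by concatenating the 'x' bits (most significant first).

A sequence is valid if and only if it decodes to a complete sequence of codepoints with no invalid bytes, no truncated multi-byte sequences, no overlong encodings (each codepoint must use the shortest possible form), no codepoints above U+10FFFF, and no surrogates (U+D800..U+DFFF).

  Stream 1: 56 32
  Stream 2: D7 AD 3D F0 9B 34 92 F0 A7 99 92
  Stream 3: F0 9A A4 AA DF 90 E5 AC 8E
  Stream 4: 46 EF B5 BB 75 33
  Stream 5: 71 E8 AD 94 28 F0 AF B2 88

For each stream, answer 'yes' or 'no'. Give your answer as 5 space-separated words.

Stream 1: decodes cleanly. VALID
Stream 2: error at byte offset 5. INVALID
Stream 3: decodes cleanly. VALID
Stream 4: decodes cleanly. VALID
Stream 5: decodes cleanly. VALID

Answer: yes no yes yes yes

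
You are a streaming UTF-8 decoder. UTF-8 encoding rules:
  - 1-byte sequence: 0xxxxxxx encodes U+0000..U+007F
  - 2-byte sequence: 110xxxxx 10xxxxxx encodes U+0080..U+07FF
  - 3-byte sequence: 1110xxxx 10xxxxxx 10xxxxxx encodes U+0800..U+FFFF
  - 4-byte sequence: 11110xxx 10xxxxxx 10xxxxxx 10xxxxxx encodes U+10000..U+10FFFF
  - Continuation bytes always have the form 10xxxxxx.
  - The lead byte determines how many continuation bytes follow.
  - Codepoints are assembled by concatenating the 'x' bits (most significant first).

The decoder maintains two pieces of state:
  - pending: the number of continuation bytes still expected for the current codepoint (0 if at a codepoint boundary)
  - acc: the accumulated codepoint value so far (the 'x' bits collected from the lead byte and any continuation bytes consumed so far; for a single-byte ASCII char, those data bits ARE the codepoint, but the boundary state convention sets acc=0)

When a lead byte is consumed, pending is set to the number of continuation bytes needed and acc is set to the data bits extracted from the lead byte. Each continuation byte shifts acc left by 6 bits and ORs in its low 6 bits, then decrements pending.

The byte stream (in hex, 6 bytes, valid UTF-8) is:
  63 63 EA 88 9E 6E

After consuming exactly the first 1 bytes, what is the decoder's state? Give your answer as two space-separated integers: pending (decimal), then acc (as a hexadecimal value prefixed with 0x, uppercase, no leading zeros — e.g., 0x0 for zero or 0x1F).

Byte[0]=63: 1-byte. pending=0, acc=0x0

Answer: 0 0x0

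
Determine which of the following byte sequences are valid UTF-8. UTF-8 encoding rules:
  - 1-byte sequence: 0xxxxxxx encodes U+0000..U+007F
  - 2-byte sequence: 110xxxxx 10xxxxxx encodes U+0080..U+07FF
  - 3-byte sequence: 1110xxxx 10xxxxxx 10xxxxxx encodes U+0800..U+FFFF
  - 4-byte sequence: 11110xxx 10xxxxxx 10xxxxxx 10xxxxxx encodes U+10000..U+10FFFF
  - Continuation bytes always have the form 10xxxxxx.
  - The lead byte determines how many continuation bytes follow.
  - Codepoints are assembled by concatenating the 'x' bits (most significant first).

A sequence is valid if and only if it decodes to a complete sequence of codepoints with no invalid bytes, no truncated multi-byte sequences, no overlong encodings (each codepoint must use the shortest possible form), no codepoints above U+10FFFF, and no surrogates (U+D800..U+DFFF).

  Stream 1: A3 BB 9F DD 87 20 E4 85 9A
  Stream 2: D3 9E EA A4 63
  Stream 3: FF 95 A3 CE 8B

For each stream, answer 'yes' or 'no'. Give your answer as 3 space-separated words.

Answer: no no no

Derivation:
Stream 1: error at byte offset 0. INVALID
Stream 2: error at byte offset 4. INVALID
Stream 3: error at byte offset 0. INVALID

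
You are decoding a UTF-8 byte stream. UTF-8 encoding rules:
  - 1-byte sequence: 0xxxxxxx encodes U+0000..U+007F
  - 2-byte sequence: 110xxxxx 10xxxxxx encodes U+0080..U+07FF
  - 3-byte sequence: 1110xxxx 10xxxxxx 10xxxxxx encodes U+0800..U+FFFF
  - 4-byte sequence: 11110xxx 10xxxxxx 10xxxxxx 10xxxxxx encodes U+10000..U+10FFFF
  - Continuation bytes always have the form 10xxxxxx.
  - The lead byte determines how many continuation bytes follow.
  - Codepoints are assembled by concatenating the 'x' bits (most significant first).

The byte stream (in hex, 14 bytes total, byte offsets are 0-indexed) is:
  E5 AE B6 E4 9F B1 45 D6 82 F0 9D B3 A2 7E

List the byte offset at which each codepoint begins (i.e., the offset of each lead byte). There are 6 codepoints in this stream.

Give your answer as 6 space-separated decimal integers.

Answer: 0 3 6 7 9 13

Derivation:
Byte[0]=E5: 3-byte lead, need 2 cont bytes. acc=0x5
Byte[1]=AE: continuation. acc=(acc<<6)|0x2E=0x16E
Byte[2]=B6: continuation. acc=(acc<<6)|0x36=0x5BB6
Completed: cp=U+5BB6 (starts at byte 0)
Byte[3]=E4: 3-byte lead, need 2 cont bytes. acc=0x4
Byte[4]=9F: continuation. acc=(acc<<6)|0x1F=0x11F
Byte[5]=B1: continuation. acc=(acc<<6)|0x31=0x47F1
Completed: cp=U+47F1 (starts at byte 3)
Byte[6]=45: 1-byte ASCII. cp=U+0045
Byte[7]=D6: 2-byte lead, need 1 cont bytes. acc=0x16
Byte[8]=82: continuation. acc=(acc<<6)|0x02=0x582
Completed: cp=U+0582 (starts at byte 7)
Byte[9]=F0: 4-byte lead, need 3 cont bytes. acc=0x0
Byte[10]=9D: continuation. acc=(acc<<6)|0x1D=0x1D
Byte[11]=B3: continuation. acc=(acc<<6)|0x33=0x773
Byte[12]=A2: continuation. acc=(acc<<6)|0x22=0x1DCE2
Completed: cp=U+1DCE2 (starts at byte 9)
Byte[13]=7E: 1-byte ASCII. cp=U+007E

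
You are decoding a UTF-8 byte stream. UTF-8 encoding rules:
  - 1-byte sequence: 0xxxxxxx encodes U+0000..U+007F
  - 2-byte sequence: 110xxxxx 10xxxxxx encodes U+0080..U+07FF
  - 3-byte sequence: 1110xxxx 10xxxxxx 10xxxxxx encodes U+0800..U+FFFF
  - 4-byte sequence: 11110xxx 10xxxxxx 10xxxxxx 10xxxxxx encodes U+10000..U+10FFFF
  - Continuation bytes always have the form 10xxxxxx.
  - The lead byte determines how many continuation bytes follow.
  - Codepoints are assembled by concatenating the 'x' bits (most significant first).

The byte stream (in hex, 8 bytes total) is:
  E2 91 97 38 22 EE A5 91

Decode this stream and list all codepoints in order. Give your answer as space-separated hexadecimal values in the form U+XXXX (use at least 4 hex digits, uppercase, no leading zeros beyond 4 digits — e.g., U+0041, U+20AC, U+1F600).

Byte[0]=E2: 3-byte lead, need 2 cont bytes. acc=0x2
Byte[1]=91: continuation. acc=(acc<<6)|0x11=0x91
Byte[2]=97: continuation. acc=(acc<<6)|0x17=0x2457
Completed: cp=U+2457 (starts at byte 0)
Byte[3]=38: 1-byte ASCII. cp=U+0038
Byte[4]=22: 1-byte ASCII. cp=U+0022
Byte[5]=EE: 3-byte lead, need 2 cont bytes. acc=0xE
Byte[6]=A5: continuation. acc=(acc<<6)|0x25=0x3A5
Byte[7]=91: continuation. acc=(acc<<6)|0x11=0xE951
Completed: cp=U+E951 (starts at byte 5)

Answer: U+2457 U+0038 U+0022 U+E951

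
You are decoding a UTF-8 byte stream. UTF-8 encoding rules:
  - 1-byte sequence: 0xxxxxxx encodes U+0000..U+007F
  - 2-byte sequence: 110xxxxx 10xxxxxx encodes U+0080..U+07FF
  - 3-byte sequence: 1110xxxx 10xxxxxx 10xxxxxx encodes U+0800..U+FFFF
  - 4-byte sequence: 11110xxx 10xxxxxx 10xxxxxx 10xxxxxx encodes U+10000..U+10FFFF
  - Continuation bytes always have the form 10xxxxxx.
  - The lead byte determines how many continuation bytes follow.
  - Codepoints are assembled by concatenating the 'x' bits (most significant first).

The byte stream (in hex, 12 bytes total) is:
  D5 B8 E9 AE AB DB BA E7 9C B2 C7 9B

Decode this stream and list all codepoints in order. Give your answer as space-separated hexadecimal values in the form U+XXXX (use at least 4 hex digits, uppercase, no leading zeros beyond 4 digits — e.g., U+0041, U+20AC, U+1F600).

Byte[0]=D5: 2-byte lead, need 1 cont bytes. acc=0x15
Byte[1]=B8: continuation. acc=(acc<<6)|0x38=0x578
Completed: cp=U+0578 (starts at byte 0)
Byte[2]=E9: 3-byte lead, need 2 cont bytes. acc=0x9
Byte[3]=AE: continuation. acc=(acc<<6)|0x2E=0x26E
Byte[4]=AB: continuation. acc=(acc<<6)|0x2B=0x9BAB
Completed: cp=U+9BAB (starts at byte 2)
Byte[5]=DB: 2-byte lead, need 1 cont bytes. acc=0x1B
Byte[6]=BA: continuation. acc=(acc<<6)|0x3A=0x6FA
Completed: cp=U+06FA (starts at byte 5)
Byte[7]=E7: 3-byte lead, need 2 cont bytes. acc=0x7
Byte[8]=9C: continuation. acc=(acc<<6)|0x1C=0x1DC
Byte[9]=B2: continuation. acc=(acc<<6)|0x32=0x7732
Completed: cp=U+7732 (starts at byte 7)
Byte[10]=C7: 2-byte lead, need 1 cont bytes. acc=0x7
Byte[11]=9B: continuation. acc=(acc<<6)|0x1B=0x1DB
Completed: cp=U+01DB (starts at byte 10)

Answer: U+0578 U+9BAB U+06FA U+7732 U+01DB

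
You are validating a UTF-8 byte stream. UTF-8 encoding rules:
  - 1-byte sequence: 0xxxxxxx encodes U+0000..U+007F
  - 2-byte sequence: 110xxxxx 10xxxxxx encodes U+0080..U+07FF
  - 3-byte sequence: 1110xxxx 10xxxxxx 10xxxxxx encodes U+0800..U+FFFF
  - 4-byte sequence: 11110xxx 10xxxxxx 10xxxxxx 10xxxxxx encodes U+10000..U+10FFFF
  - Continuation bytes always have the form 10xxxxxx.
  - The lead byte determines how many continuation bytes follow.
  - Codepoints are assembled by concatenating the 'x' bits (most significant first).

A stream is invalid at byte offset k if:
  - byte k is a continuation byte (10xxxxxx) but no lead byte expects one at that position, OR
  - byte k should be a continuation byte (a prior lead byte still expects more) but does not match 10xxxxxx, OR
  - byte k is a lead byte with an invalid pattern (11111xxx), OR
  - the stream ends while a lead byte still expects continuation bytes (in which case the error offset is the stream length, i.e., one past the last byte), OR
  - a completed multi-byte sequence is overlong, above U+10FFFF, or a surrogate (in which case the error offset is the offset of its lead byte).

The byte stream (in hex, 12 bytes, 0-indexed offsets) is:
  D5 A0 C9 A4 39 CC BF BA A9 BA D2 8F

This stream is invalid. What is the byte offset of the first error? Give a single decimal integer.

Byte[0]=D5: 2-byte lead, need 1 cont bytes. acc=0x15
Byte[1]=A0: continuation. acc=(acc<<6)|0x20=0x560
Completed: cp=U+0560 (starts at byte 0)
Byte[2]=C9: 2-byte lead, need 1 cont bytes. acc=0x9
Byte[3]=A4: continuation. acc=(acc<<6)|0x24=0x264
Completed: cp=U+0264 (starts at byte 2)
Byte[4]=39: 1-byte ASCII. cp=U+0039
Byte[5]=CC: 2-byte lead, need 1 cont bytes. acc=0xC
Byte[6]=BF: continuation. acc=(acc<<6)|0x3F=0x33F
Completed: cp=U+033F (starts at byte 5)
Byte[7]=BA: INVALID lead byte (not 0xxx/110x/1110/11110)

Answer: 7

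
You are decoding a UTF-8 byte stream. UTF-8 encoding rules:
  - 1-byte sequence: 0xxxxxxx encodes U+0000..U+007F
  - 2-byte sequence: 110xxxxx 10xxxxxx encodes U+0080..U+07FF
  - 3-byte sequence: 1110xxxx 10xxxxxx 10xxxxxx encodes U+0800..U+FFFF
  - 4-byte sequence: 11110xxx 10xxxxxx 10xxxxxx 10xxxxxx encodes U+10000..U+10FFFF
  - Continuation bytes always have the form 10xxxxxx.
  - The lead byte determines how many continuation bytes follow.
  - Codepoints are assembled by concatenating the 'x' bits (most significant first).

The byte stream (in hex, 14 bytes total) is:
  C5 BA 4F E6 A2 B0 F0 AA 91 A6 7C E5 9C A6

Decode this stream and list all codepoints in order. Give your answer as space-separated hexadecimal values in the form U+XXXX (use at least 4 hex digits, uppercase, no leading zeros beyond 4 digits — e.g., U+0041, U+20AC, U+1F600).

Answer: U+017A U+004F U+68B0 U+2A466 U+007C U+5726

Derivation:
Byte[0]=C5: 2-byte lead, need 1 cont bytes. acc=0x5
Byte[1]=BA: continuation. acc=(acc<<6)|0x3A=0x17A
Completed: cp=U+017A (starts at byte 0)
Byte[2]=4F: 1-byte ASCII. cp=U+004F
Byte[3]=E6: 3-byte lead, need 2 cont bytes. acc=0x6
Byte[4]=A2: continuation. acc=(acc<<6)|0x22=0x1A2
Byte[5]=B0: continuation. acc=(acc<<6)|0x30=0x68B0
Completed: cp=U+68B0 (starts at byte 3)
Byte[6]=F0: 4-byte lead, need 3 cont bytes. acc=0x0
Byte[7]=AA: continuation. acc=(acc<<6)|0x2A=0x2A
Byte[8]=91: continuation. acc=(acc<<6)|0x11=0xA91
Byte[9]=A6: continuation. acc=(acc<<6)|0x26=0x2A466
Completed: cp=U+2A466 (starts at byte 6)
Byte[10]=7C: 1-byte ASCII. cp=U+007C
Byte[11]=E5: 3-byte lead, need 2 cont bytes. acc=0x5
Byte[12]=9C: continuation. acc=(acc<<6)|0x1C=0x15C
Byte[13]=A6: continuation. acc=(acc<<6)|0x26=0x5726
Completed: cp=U+5726 (starts at byte 11)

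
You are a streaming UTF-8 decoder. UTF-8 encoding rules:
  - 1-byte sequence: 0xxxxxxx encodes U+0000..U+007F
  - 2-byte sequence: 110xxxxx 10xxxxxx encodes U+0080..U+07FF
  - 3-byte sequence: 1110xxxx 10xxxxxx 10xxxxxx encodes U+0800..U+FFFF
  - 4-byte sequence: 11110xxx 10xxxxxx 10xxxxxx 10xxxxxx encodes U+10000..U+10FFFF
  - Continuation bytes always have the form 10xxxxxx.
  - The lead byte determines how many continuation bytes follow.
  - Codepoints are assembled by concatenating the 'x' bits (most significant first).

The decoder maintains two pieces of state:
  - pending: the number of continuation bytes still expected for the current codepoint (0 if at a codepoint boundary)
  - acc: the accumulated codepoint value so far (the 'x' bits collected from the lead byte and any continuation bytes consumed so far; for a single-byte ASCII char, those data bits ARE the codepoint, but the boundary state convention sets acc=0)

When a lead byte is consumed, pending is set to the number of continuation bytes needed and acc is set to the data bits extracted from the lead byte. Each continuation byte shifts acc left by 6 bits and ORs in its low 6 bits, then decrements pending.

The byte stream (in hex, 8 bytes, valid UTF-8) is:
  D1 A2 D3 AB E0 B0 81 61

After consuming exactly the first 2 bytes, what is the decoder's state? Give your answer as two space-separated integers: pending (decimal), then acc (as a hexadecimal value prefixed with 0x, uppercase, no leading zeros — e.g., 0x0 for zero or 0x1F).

Byte[0]=D1: 2-byte lead. pending=1, acc=0x11
Byte[1]=A2: continuation. acc=(acc<<6)|0x22=0x462, pending=0

Answer: 0 0x462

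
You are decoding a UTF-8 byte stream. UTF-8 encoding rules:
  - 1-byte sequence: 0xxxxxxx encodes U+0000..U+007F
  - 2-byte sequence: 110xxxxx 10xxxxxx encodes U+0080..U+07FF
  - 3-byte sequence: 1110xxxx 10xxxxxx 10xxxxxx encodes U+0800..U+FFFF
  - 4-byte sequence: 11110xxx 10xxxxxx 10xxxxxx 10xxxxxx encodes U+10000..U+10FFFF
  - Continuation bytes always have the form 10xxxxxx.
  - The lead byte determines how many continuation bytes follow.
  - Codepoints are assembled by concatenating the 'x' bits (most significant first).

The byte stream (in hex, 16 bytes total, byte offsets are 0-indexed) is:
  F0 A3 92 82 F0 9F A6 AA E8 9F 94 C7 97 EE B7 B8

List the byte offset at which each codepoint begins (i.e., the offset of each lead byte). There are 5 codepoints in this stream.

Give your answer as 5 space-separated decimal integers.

Answer: 0 4 8 11 13

Derivation:
Byte[0]=F0: 4-byte lead, need 3 cont bytes. acc=0x0
Byte[1]=A3: continuation. acc=(acc<<6)|0x23=0x23
Byte[2]=92: continuation. acc=(acc<<6)|0x12=0x8D2
Byte[3]=82: continuation. acc=(acc<<6)|0x02=0x23482
Completed: cp=U+23482 (starts at byte 0)
Byte[4]=F0: 4-byte lead, need 3 cont bytes. acc=0x0
Byte[5]=9F: continuation. acc=(acc<<6)|0x1F=0x1F
Byte[6]=A6: continuation. acc=(acc<<6)|0x26=0x7E6
Byte[7]=AA: continuation. acc=(acc<<6)|0x2A=0x1F9AA
Completed: cp=U+1F9AA (starts at byte 4)
Byte[8]=E8: 3-byte lead, need 2 cont bytes. acc=0x8
Byte[9]=9F: continuation. acc=(acc<<6)|0x1F=0x21F
Byte[10]=94: continuation. acc=(acc<<6)|0x14=0x87D4
Completed: cp=U+87D4 (starts at byte 8)
Byte[11]=C7: 2-byte lead, need 1 cont bytes. acc=0x7
Byte[12]=97: continuation. acc=(acc<<6)|0x17=0x1D7
Completed: cp=U+01D7 (starts at byte 11)
Byte[13]=EE: 3-byte lead, need 2 cont bytes. acc=0xE
Byte[14]=B7: continuation. acc=(acc<<6)|0x37=0x3B7
Byte[15]=B8: continuation. acc=(acc<<6)|0x38=0xEDF8
Completed: cp=U+EDF8 (starts at byte 13)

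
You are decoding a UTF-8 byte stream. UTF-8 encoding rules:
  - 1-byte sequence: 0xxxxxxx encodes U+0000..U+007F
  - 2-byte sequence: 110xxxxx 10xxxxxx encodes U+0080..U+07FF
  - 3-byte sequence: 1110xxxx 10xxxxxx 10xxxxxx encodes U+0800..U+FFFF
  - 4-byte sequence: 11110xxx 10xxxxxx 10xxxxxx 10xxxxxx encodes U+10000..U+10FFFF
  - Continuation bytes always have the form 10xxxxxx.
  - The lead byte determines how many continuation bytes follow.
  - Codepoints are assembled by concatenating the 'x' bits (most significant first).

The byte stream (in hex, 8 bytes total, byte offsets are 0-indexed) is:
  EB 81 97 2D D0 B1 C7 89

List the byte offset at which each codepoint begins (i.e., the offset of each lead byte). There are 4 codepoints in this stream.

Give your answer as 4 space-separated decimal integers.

Answer: 0 3 4 6

Derivation:
Byte[0]=EB: 3-byte lead, need 2 cont bytes. acc=0xB
Byte[1]=81: continuation. acc=(acc<<6)|0x01=0x2C1
Byte[2]=97: continuation. acc=(acc<<6)|0x17=0xB057
Completed: cp=U+B057 (starts at byte 0)
Byte[3]=2D: 1-byte ASCII. cp=U+002D
Byte[4]=D0: 2-byte lead, need 1 cont bytes. acc=0x10
Byte[5]=B1: continuation. acc=(acc<<6)|0x31=0x431
Completed: cp=U+0431 (starts at byte 4)
Byte[6]=C7: 2-byte lead, need 1 cont bytes. acc=0x7
Byte[7]=89: continuation. acc=(acc<<6)|0x09=0x1C9
Completed: cp=U+01C9 (starts at byte 6)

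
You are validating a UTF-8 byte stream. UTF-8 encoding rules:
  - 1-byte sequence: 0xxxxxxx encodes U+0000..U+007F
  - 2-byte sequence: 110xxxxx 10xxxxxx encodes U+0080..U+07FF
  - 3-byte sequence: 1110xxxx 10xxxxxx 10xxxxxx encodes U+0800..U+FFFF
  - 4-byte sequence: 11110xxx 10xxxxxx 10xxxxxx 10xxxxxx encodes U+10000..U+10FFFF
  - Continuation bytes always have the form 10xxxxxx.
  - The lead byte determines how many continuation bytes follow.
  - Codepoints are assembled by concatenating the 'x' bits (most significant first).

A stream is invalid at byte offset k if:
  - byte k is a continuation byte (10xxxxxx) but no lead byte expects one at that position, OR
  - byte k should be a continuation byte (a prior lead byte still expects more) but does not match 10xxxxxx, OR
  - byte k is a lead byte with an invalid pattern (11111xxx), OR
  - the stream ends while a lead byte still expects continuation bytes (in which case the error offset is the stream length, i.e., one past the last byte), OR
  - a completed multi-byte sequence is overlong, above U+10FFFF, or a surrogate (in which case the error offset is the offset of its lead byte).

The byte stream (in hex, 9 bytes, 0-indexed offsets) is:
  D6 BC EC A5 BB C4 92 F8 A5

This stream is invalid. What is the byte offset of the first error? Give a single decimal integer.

Answer: 7

Derivation:
Byte[0]=D6: 2-byte lead, need 1 cont bytes. acc=0x16
Byte[1]=BC: continuation. acc=(acc<<6)|0x3C=0x5BC
Completed: cp=U+05BC (starts at byte 0)
Byte[2]=EC: 3-byte lead, need 2 cont bytes. acc=0xC
Byte[3]=A5: continuation. acc=(acc<<6)|0x25=0x325
Byte[4]=BB: continuation. acc=(acc<<6)|0x3B=0xC97B
Completed: cp=U+C97B (starts at byte 2)
Byte[5]=C4: 2-byte lead, need 1 cont bytes. acc=0x4
Byte[6]=92: continuation. acc=(acc<<6)|0x12=0x112
Completed: cp=U+0112 (starts at byte 5)
Byte[7]=F8: INVALID lead byte (not 0xxx/110x/1110/11110)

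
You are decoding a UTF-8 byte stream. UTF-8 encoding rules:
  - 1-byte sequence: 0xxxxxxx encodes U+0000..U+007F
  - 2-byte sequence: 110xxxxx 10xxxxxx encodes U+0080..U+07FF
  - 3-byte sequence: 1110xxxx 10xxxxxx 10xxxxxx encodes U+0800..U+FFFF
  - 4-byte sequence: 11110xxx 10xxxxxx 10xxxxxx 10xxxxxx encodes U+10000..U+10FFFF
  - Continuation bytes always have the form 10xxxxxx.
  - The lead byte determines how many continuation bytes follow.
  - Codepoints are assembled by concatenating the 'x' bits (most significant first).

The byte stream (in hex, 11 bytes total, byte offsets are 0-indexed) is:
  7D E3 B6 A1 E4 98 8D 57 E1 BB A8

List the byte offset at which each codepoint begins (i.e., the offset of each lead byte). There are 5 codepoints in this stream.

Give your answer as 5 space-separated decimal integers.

Byte[0]=7D: 1-byte ASCII. cp=U+007D
Byte[1]=E3: 3-byte lead, need 2 cont bytes. acc=0x3
Byte[2]=B6: continuation. acc=(acc<<6)|0x36=0xF6
Byte[3]=A1: continuation. acc=(acc<<6)|0x21=0x3DA1
Completed: cp=U+3DA1 (starts at byte 1)
Byte[4]=E4: 3-byte lead, need 2 cont bytes. acc=0x4
Byte[5]=98: continuation. acc=(acc<<6)|0x18=0x118
Byte[6]=8D: continuation. acc=(acc<<6)|0x0D=0x460D
Completed: cp=U+460D (starts at byte 4)
Byte[7]=57: 1-byte ASCII. cp=U+0057
Byte[8]=E1: 3-byte lead, need 2 cont bytes. acc=0x1
Byte[9]=BB: continuation. acc=(acc<<6)|0x3B=0x7B
Byte[10]=A8: continuation. acc=(acc<<6)|0x28=0x1EE8
Completed: cp=U+1EE8 (starts at byte 8)

Answer: 0 1 4 7 8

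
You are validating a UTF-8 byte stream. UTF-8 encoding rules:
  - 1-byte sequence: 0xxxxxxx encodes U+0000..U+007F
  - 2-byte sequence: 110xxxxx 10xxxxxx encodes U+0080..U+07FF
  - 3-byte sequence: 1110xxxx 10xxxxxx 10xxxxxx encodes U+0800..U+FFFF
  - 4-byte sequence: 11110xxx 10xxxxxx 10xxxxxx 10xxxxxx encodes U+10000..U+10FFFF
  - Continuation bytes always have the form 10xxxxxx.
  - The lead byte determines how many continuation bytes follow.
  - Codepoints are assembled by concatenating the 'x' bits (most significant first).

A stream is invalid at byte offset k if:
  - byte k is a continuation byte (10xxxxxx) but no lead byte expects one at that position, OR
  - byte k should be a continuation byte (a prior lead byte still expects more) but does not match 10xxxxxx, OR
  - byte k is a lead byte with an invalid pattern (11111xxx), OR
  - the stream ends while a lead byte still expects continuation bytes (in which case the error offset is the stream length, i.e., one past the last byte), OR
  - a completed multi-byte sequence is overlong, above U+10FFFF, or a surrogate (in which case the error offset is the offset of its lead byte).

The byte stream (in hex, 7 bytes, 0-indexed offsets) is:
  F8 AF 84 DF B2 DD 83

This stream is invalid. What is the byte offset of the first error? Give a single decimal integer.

Byte[0]=F8: INVALID lead byte (not 0xxx/110x/1110/11110)

Answer: 0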